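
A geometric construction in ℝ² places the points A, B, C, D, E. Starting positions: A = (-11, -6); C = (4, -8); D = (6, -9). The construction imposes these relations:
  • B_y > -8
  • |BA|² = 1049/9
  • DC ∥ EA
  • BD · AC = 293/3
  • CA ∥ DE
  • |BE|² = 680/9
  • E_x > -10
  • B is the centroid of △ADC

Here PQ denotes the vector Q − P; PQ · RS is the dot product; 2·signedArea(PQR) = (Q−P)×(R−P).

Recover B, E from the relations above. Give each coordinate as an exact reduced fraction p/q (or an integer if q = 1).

B = (-1/3, -23/3)
E = (-9, -7)

1. B_x = -1/3  [B is the centroid of △ADC]
2. B_y = -23/3  [B is the centroid of △ADC]
   → B = (-1/3, -23/3)
3. E_x = -9  [DC ∥ EA ∩ CA ∥ DE]
4. E_y = -7  [DC ∥ EA ∩ CA ∥ DE]
   → E = (-9, -7)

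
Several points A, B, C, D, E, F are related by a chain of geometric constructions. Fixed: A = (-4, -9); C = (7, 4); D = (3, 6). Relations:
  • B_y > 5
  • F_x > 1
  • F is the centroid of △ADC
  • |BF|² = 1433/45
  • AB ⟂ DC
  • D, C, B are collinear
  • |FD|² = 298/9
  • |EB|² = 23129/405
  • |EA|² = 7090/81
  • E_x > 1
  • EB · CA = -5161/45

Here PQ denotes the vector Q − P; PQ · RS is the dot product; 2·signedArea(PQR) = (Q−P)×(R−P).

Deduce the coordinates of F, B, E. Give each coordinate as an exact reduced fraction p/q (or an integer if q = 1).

B = (17/5, 29/5)
E = (5/3, -14/9)
F = (2, 1/3)

1. F_x = 2  [F is the centroid of △ADC]
2. F_y = 1/3  [F is the centroid of △ADC]
   → F = (2, 1/3)
3. B_x = 17/5  [D, C, B are collinear ∩ AB ⟂ DC]
4. B_y = 29/5  [D, C, B are collinear ∩ AB ⟂ DC]
   → B = (17/5, 29/5)
5. E_x = 5/3  [line 11·x + 13·y + 17/9 = 0 ∩ |EB|² = 23129/405]
6. E_y = -14/9  [line 11·x + 13·y + 17/9 = 0 ∩ |EB|² = 23129/405]
   → E = (5/3, -14/9)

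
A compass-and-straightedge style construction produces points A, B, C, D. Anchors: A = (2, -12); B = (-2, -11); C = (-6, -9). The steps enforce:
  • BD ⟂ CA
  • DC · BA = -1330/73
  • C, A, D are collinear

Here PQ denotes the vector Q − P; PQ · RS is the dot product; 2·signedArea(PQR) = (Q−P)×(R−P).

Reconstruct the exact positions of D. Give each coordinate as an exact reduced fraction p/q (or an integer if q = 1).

1. D_x = -134/73  [C, A, D are collinear ∩ BD ⟂ CA]
2. D_y = -771/73  [C, A, D are collinear ∩ BD ⟂ CA]
   → D = (-134/73, -771/73)

D = (-134/73, -771/73)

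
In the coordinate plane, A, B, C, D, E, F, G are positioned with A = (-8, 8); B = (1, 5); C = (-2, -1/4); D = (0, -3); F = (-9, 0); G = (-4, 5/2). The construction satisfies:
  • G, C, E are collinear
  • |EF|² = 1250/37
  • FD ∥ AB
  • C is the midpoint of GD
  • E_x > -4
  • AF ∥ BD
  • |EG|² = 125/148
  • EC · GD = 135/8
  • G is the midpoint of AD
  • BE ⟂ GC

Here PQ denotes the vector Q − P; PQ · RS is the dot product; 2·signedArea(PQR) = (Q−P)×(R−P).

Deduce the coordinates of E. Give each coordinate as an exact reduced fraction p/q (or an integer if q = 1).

1. E_x = -128/37  [G, C, E are collinear ∩ BE ⟂ GC]
2. E_y = 65/37  [G, C, E are collinear ∩ BE ⟂ GC]
   → E = (-128/37, 65/37)

E = (-128/37, 65/37)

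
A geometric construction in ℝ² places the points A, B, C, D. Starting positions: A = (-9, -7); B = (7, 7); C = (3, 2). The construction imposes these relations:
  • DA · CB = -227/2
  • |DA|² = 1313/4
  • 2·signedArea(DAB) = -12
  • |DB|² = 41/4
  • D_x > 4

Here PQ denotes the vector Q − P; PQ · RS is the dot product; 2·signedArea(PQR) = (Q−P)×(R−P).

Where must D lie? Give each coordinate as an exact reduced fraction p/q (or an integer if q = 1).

1. D_x = 5  [2·signedArea(DAB) = -12 ∩ DA · CB = -227/2]
2. D_y = 9/2  [2·signedArea(DAB) = -12 ∩ DA · CB = -227/2]
   → D = (5, 9/2)

D = (5, 9/2)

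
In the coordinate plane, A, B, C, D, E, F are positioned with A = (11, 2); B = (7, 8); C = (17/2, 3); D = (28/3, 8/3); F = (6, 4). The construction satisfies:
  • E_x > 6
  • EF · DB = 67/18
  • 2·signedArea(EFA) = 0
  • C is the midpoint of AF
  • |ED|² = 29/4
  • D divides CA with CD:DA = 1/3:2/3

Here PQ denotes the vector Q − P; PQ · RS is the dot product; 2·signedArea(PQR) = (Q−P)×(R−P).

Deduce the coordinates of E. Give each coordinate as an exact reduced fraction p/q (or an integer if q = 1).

1. E_x = 41/6  [2·signedArea(EFA) = 0 ∩ EF · DB = 67/18]
2. E_y = 11/3  [2·signedArea(EFA) = 0 ∩ EF · DB = 67/18]
   → E = (41/6, 11/3)

E = (41/6, 11/3)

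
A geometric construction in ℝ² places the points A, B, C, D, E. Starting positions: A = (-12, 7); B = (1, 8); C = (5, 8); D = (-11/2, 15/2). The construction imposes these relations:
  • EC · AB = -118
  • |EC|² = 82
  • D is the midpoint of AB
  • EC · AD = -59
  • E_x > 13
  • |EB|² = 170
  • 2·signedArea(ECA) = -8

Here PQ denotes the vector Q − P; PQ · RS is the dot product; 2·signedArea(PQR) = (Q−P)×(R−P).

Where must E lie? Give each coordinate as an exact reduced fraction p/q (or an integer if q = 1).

1. E_x = 14  [2·signedArea(ECA) = -8 ∩ EC · AD = -59]
2. E_y = 9  [2·signedArea(ECA) = -8 ∩ EC · AD = -59]
   → E = (14, 9)

E = (14, 9)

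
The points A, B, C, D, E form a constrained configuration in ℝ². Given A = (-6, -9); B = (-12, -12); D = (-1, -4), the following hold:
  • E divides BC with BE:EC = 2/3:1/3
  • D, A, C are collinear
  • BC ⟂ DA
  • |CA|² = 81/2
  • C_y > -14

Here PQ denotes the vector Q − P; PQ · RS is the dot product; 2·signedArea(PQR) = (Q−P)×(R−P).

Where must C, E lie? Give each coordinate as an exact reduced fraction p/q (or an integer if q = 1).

1. C_x = -21/2  [D, A, C are collinear ∩ BC ⟂ DA]
2. C_y = -27/2  [D, A, C are collinear ∩ BC ⟂ DA]
   → C = (-21/2, -27/2)
3. E_x = -11  [E divides BC with BE:EC = 2/3:1/3]
4. E_y = -13  [E divides BC with BE:EC = 2/3:1/3]
   → E = (-11, -13)

C = (-21/2, -27/2)
E = (-11, -13)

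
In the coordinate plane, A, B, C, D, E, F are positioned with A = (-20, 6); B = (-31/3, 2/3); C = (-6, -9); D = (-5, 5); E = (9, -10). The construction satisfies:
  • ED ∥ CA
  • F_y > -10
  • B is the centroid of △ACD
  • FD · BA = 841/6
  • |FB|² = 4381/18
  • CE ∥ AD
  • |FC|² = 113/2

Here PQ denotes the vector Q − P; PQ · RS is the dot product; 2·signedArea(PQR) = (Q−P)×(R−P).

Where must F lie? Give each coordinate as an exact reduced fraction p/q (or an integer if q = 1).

F = (3/2, -19/2)

1. F_x = 3/2  [line 29/3·x + -16/3·y + -391/6 = 0 ∩ |FC|² = 113/2]
2. F_y = -19/2  [line 29/3·x + -16/3·y + -391/6 = 0 ∩ |FC|² = 113/2]
   → F = (3/2, -19/2)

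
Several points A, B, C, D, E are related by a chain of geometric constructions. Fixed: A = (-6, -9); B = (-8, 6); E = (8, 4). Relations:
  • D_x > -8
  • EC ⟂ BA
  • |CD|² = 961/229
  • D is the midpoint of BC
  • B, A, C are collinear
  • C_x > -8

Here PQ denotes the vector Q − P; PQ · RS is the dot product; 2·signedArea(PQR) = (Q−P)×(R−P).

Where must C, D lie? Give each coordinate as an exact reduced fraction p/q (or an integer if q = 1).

1. C_x = -1708/229  [B, A, C are collinear ∩ EC ⟂ BA]
2. C_y = 444/229  [B, A, C are collinear ∩ EC ⟂ BA]
   → C = (-1708/229, 444/229)
3. D_x = -1770/229  [D is the midpoint of BC]
4. D_y = 909/229  [D is the midpoint of BC]
   → D = (-1770/229, 909/229)

C = (-1708/229, 444/229)
D = (-1770/229, 909/229)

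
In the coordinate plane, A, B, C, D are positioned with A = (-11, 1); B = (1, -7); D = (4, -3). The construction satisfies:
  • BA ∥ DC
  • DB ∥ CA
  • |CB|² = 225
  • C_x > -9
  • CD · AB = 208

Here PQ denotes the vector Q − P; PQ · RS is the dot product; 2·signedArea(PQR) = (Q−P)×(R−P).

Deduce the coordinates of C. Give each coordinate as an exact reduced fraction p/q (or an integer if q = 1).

1. C_x = -8  [DB ∥ CA ∩ BA ∥ DC]
2. C_y = 5  [DB ∥ CA ∩ BA ∥ DC]
   → C = (-8, 5)

C = (-8, 5)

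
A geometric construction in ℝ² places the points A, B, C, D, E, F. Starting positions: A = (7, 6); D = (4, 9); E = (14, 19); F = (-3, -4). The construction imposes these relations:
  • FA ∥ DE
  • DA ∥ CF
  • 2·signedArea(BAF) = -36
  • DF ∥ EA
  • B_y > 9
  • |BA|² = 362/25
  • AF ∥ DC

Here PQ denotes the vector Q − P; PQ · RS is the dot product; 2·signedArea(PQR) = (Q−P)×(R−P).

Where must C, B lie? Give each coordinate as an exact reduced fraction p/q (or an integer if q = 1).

1. C_x = -6  [DA ∥ CF ∩ AF ∥ DC]
2. C_y = -1  [DA ∥ CF ∩ AF ∥ DC]
   → C = (-6, -1)
3. B_x = 36/5  [line 10·x + -10·y + 26 = 0 ∩ |BA|² = 362/25]
4. B_y = 49/5  [line 10·x + -10·y + 26 = 0 ∩ |BA|² = 362/25]
   → B = (36/5, 49/5)

B = (36/5, 49/5)
C = (-6, -1)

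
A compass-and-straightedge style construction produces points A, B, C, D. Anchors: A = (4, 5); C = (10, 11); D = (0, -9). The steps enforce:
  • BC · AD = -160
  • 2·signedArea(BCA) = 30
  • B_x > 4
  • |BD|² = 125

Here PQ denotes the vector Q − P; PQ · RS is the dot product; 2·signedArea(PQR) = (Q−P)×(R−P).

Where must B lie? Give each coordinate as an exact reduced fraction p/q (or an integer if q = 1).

1. B_x = 5  [2·signedArea(BCA) = 30 ∩ BC · AD = -160]
2. B_y = 1  [2·signedArea(BCA) = 30 ∩ BC · AD = -160]
   → B = (5, 1)

B = (5, 1)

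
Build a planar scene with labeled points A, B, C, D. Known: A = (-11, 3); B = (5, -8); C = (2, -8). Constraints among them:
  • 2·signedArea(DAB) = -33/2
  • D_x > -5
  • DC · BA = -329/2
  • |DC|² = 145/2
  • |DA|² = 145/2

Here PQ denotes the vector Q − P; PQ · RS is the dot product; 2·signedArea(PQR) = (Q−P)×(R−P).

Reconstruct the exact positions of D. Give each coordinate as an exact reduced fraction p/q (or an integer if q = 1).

D = (-9/2, -5/2)

1. D_x = -9/2  [2·signedArea(DAB) = -33/2 ∩ DC · BA = -329/2]
2. D_y = -5/2  [2·signedArea(DAB) = -33/2 ∩ DC · BA = -329/2]
   → D = (-9/2, -5/2)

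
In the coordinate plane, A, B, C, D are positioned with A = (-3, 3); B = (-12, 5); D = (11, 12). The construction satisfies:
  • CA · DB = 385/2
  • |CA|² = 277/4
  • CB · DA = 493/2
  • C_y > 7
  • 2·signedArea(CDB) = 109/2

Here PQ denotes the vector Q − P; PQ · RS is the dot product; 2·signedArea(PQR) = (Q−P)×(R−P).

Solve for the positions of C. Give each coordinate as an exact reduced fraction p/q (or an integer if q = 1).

C = (4, 15/2)

1. C_x = 4  [CA · DB = 385/2 ∩ CB · DA = 493/2]
2. C_y = 15/2  [CA · DB = 385/2 ∩ CB · DA = 493/2]
   → C = (4, 15/2)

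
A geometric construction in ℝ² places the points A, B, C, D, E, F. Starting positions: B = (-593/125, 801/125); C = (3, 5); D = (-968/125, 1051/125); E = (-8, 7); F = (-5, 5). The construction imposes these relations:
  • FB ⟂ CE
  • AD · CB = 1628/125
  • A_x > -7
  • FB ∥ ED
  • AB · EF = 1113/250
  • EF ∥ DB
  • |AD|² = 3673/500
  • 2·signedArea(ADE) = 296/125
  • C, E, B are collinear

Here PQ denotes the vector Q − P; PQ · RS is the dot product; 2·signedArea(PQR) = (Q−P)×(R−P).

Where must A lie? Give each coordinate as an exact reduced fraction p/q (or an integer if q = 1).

A = (-13/2, 6)

1. A_x = -13/2  [AD · CB = 1628/125 ∩ AB · EF = 1113/250]
2. A_y = 6  [AD · CB = 1628/125 ∩ AB · EF = 1113/250]
   → A = (-13/2, 6)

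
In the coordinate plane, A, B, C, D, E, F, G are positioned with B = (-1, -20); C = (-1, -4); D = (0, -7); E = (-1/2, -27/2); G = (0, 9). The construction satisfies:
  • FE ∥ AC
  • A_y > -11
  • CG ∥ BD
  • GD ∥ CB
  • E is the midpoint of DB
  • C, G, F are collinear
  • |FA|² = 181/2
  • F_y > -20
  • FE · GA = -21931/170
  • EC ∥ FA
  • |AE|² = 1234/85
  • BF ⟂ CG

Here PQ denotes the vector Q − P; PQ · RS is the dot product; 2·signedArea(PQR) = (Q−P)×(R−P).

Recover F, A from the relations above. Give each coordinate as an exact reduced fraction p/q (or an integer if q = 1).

1. F_x = -189/85  [C, G, F are collinear ∩ BF ⟂ CG]
2. F_y = -1692/85  [C, G, F are collinear ∩ BF ⟂ CG]
   → F = (-189/85, -1692/85)
3. A_x = -463/170  [FE ∥ AC ∩ EC ∥ FA]
4. A_y = -1769/170  [FE ∥ AC ∩ EC ∥ FA]
   → A = (-463/170, -1769/170)

A = (-463/170, -1769/170)
F = (-189/85, -1692/85)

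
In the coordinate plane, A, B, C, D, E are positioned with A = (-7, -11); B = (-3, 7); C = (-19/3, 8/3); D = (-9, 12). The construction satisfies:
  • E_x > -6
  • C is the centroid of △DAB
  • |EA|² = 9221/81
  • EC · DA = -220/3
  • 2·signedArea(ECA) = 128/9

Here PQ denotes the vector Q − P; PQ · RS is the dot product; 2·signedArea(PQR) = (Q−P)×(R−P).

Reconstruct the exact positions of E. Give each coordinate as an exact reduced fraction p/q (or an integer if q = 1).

1. E_x = -49/9  [EC · DA = -220/3 ∩ 2·signedArea(ECA) = 128/9]
2. E_y = -4/9  [EC · DA = -220/3 ∩ 2·signedArea(ECA) = 128/9]
   → E = (-49/9, -4/9)

E = (-49/9, -4/9)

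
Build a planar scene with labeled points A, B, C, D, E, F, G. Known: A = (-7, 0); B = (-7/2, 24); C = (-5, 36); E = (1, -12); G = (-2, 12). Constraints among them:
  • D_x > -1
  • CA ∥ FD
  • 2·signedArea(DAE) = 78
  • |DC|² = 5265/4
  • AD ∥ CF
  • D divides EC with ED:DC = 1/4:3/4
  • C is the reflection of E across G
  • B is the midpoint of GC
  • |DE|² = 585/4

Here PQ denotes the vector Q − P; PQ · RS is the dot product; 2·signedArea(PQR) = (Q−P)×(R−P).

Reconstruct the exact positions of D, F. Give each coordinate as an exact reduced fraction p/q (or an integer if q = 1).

1. D_x = -1/2  [D divides EC with ED:DC = 1/4:3/4]
2. D_y = 0  [D divides EC with ED:DC = 1/4:3/4]
   → D = (-1/2, 0)
3. F_x = 3/2  [CA ∥ FD ∩ AD ∥ CF]
4. F_y = 36  [CA ∥ FD ∩ AD ∥ CF]
   → F = (3/2, 36)

D = (-1/2, 0)
F = (3/2, 36)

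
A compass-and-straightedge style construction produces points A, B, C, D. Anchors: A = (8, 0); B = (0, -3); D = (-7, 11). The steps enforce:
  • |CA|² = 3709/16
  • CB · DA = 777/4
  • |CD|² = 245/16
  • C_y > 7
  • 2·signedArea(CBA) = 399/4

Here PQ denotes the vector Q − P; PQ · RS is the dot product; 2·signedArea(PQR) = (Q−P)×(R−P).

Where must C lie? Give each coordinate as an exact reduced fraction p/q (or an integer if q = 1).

C = (-21/4, 15/2)

1. C_x = -21/4  [2·signedArea(CBA) = 399/4 ∩ CB · DA = 777/4]
2. C_y = 15/2  [2·signedArea(CBA) = 399/4 ∩ CB · DA = 777/4]
   → C = (-21/4, 15/2)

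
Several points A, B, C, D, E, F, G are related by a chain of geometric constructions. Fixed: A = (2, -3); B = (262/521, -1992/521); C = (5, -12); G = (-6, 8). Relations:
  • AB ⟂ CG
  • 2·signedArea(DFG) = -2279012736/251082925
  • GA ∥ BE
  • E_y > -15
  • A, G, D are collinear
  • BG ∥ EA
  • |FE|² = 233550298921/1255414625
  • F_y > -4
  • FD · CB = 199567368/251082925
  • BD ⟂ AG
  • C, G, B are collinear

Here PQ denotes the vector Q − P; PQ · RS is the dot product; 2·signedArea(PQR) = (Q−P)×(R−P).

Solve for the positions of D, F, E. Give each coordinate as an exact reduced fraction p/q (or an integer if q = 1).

1. D_x = 180602/96385  [A, G, D are collinear ∩ BD ⟂ AG]
2. D_y = -272424/96385  [A, G, D are collinear ∩ BD ⟂ AG]
   → D = (180602/96385, -272424/96385)
3. F_x = 1226/925  [FD · CB = 199567368/251082925 ∩ 2·signedArea(DFG) = -2279012736/251082925]
4. F_y = -1554312/481925  [FD · CB = 199567368/251082925 ∩ 2·signedArea(DFG) = -2279012736/251082925]
   → F = (1226/925, -1554312/481925)
5. E_x = 4430/521  [BG ∥ EA ∩ GA ∥ BE]
6. E_y = -7723/521  [BG ∥ EA ∩ GA ∥ BE]
   → E = (4430/521, -7723/521)

D = (180602/96385, -272424/96385)
E = (4430/521, -7723/521)
F = (1226/925, -1554312/481925)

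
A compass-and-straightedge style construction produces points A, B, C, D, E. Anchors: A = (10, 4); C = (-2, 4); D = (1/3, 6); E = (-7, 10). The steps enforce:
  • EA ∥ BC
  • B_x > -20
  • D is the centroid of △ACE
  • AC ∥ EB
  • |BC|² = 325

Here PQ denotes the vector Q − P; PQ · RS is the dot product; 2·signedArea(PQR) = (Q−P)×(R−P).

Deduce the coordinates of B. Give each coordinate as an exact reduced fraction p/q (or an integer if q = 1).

B = (-19, 10)

1. B_x = -19  [EA ∥ BC ∩ AC ∥ EB]
2. B_y = 10  [EA ∥ BC ∩ AC ∥ EB]
   → B = (-19, 10)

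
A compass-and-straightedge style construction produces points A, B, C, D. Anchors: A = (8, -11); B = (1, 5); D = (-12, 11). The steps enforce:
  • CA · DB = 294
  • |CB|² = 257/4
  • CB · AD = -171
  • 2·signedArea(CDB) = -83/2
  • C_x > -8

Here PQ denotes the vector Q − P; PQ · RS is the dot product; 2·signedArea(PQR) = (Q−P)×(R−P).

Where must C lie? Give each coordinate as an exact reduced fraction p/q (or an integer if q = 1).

C = (-7, 11/2)

1. C_x = -7  [2·signedArea(CDB) = -83/2 ∩ CA · DB = 294]
2. C_y = 11/2  [2·signedArea(CDB) = -83/2 ∩ CA · DB = 294]
   → C = (-7, 11/2)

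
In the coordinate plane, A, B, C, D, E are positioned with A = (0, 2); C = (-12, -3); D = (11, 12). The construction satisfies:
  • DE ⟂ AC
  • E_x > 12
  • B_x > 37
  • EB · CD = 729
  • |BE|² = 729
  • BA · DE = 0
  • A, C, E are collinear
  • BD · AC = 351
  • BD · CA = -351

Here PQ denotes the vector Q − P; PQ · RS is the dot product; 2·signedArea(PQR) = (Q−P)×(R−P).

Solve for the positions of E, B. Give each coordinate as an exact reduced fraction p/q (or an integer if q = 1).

1. E_x = 168/13  [A, C, E are collinear ∩ DE ⟂ AC]
2. E_y = 96/13  [A, C, E are collinear ∩ DE ⟂ AC]
   → E = (168/13, 96/13)
3. B_x = 492/13  [BA · DE = 0 ∩ EB · CD = 729]
4. B_y = 231/13  [BA · DE = 0 ∩ EB · CD = 729]
   → B = (492/13, 231/13)

B = (492/13, 231/13)
E = (168/13, 96/13)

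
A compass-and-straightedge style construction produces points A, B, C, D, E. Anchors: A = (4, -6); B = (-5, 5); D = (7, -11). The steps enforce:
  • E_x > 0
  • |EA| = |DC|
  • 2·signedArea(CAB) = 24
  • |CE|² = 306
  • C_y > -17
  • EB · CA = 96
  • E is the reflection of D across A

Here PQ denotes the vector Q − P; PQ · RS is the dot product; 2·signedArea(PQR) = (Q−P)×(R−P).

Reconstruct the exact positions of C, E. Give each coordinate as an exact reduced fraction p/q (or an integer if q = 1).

1. E_x = 1  [E is the reflection of D across A]
2. E_y = -1  [E is the reflection of D across A]
   → E = (1, -1)
3. C_x = 10  [2·signedArea(CAB) = 24 ∩ EB · CA = 96]
4. C_y = -16  [2·signedArea(CAB) = 24 ∩ EB · CA = 96]
   → C = (10, -16)

C = (10, -16)
E = (1, -1)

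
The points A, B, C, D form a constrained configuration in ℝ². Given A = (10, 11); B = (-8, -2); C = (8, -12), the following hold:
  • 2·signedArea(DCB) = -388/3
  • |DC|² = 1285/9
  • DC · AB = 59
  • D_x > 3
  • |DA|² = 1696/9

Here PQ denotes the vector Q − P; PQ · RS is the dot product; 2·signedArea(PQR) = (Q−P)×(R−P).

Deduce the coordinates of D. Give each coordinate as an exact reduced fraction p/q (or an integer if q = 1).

D = (10/3, -1)

1. D_x = 10/3  [DC · AB = 59 ∩ 2·signedArea(DCB) = -388/3]
2. D_y = -1  [DC · AB = 59 ∩ 2·signedArea(DCB) = -388/3]
   → D = (10/3, -1)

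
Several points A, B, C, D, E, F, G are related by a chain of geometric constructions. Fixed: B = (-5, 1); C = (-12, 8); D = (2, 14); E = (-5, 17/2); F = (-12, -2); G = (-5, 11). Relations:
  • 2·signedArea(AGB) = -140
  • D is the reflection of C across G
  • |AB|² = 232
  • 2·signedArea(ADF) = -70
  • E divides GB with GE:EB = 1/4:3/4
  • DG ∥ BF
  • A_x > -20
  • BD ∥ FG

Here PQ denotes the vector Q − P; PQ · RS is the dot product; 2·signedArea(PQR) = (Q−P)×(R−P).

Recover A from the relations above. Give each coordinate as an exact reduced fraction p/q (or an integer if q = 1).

1. A_x = -19  [2·signedArea(AGB) = -140 ∩ 2·signedArea(ADF) = -70]
2. A_y = -5  [2·signedArea(AGB) = -140 ∩ 2·signedArea(ADF) = -70]
   → A = (-19, -5)

A = (-19, -5)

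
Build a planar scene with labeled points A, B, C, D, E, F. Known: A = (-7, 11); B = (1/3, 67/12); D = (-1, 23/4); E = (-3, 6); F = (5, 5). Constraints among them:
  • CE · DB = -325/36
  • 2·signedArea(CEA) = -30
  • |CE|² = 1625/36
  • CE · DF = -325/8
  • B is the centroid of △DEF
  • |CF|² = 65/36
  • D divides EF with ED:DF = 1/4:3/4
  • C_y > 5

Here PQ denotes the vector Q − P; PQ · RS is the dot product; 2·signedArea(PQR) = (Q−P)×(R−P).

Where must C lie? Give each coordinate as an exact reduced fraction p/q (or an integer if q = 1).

C = (11/3, 31/6)

1. C_x = 11/3  [CE · DF = -325/8 ∩ 2·signedArea(CEA) = -30]
2. C_y = 31/6  [CE · DF = -325/8 ∩ 2·signedArea(CEA) = -30]
   → C = (11/3, 31/6)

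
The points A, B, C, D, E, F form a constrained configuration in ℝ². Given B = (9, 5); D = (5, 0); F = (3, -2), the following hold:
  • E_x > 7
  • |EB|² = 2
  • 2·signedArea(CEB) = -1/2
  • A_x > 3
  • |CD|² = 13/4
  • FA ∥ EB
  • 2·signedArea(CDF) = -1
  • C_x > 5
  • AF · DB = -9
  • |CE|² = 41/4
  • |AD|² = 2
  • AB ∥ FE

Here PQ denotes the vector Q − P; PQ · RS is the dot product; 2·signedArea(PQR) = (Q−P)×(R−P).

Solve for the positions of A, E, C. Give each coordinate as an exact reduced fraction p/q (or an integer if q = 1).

A = (4, -1)
C = (6, 3/2)
E = (8, 4)

1. C_x = 6  [line 2·x + -2·y + -9 = 0 ∩ |CD|² = 13/4]
2. C_y = 3/2  [line 2·x + -2·y + -9 = 0 ∩ |CD|² = 13/4]
   → C = (6, 3/2)
3. E_x = 8  [line 7/2·x + -3·y + -16 = 0 ∩ |CE|² = 41/4]
4. E_y = 4  [line 7/2·x + -3·y + -16 = 0 ∩ |CE|² = 41/4]
   → E = (8, 4)
5. A_x = 4  [AF · DB = -9 ∩ FA ∥ EB]
6. A_y = -1  [AF · DB = -9 ∩ FA ∥ EB]
   → A = (4, -1)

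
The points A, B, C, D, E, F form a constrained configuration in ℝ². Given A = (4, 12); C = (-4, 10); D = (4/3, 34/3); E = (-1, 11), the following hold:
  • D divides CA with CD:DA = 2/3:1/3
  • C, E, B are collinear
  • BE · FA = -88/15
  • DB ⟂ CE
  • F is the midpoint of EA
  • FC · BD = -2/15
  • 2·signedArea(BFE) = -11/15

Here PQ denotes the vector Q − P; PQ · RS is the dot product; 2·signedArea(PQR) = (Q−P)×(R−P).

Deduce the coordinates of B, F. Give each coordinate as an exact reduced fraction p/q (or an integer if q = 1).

B = (6/5, 176/15)
F = (3/2, 23/2)

1. B_x = 6/5  [C, E, B are collinear ∩ DB ⟂ CE]
2. B_y = 176/15  [C, E, B are collinear ∩ DB ⟂ CE]
   → B = (6/5, 176/15)
3. F_x = 3/2  [F is the midpoint of EA]
4. F_y = 23/2  [F is the midpoint of EA]
   → F = (3/2, 23/2)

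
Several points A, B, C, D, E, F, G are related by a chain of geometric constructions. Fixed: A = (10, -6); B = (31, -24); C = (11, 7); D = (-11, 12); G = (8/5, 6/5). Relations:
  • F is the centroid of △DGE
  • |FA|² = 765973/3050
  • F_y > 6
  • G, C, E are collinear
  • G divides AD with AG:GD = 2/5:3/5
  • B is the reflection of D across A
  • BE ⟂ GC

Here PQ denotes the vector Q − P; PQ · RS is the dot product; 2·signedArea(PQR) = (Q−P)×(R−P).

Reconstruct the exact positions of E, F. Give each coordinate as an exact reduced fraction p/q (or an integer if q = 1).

1. E_x = 35477/3050  [G, C, E are collinear ∩ BE ⟂ GC]
2. E_y = 22539/3050  [G, C, E are collinear ∩ BE ⟂ GC]
   → E = (35477/3050, 22539/3050)
3. F_x = 2269/3050  [F is the centroid of △DGE]
4. F_y = 20933/3050  [F is the centroid of △DGE]
   → F = (2269/3050, 20933/3050)

E = (35477/3050, 22539/3050)
F = (2269/3050, 20933/3050)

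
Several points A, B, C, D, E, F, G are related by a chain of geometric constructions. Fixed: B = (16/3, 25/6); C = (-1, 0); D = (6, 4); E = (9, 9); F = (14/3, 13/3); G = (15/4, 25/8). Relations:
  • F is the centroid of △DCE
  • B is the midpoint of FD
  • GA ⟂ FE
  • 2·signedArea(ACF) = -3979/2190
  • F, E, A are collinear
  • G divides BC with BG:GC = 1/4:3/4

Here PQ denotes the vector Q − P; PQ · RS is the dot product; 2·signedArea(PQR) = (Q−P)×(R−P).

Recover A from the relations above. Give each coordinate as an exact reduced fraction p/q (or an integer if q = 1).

1. A_x = 2657/730  [F, E, A are collinear ∩ GA ⟂ FE]
2. A_y = 1178/365  [F, E, A are collinear ∩ GA ⟂ FE]
   → A = (2657/730, 1178/365)

A = (2657/730, 1178/365)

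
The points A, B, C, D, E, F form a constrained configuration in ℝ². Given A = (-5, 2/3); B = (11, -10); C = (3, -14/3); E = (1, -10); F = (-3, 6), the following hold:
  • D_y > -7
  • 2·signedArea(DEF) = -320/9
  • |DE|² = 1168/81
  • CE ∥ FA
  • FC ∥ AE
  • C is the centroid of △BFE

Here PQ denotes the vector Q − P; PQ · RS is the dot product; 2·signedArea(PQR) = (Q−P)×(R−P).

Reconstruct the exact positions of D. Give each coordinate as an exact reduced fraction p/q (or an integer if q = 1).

1. D_x = 7/3  [line -16·x + -4·y + 104/9 = 0 ∩ |DE|² = 1168/81]
2. D_y = -58/9  [line -16·x + -4·y + 104/9 = 0 ∩ |DE|² = 1168/81]
   → D = (7/3, -58/9)

D = (7/3, -58/9)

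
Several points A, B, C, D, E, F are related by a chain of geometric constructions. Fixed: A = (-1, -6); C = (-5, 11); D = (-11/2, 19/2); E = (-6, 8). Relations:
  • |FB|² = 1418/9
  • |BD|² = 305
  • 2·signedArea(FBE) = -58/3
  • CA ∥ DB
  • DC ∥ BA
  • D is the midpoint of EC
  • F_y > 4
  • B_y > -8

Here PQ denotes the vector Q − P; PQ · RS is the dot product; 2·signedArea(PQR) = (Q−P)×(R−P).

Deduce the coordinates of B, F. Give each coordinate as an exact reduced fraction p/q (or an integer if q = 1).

1. B_x = -3/2  [DC ∥ BA ∩ CA ∥ DB]
2. B_y = -15/2  [DC ∥ BA ∩ CA ∥ DB]
   → B = (-3/2, -15/2)
3. F_x = -23/6  [line -31/2·x + -9/2·y + -113/3 = 0 ∩ |FB|² = 1418/9]
4. F_y = 29/6  [line -31/2·x + -9/2·y + -113/3 = 0 ∩ |FB|² = 1418/9]
   → F = (-23/6, 29/6)

B = (-3/2, -15/2)
F = (-23/6, 29/6)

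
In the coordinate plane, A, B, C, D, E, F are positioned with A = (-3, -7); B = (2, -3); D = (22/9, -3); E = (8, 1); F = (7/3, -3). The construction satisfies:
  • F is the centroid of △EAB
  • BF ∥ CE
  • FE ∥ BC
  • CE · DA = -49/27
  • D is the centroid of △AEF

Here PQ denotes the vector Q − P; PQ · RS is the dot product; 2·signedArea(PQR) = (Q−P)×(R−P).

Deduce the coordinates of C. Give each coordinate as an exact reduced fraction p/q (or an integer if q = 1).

1. C_x = 23/3  [BF ∥ CE ∩ FE ∥ BC]
2. C_y = 1  [BF ∥ CE ∩ FE ∥ BC]
   → C = (23/3, 1)

C = (23/3, 1)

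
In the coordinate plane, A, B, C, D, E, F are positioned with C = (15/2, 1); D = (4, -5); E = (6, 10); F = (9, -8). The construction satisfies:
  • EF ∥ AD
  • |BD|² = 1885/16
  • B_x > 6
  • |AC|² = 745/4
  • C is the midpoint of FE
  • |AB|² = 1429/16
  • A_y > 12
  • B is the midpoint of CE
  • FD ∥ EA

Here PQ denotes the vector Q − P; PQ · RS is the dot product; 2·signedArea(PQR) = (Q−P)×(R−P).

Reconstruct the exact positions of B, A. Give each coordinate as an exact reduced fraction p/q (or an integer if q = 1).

1. B_x = 27/4  [B is the midpoint of CE]
2. B_y = 11/2  [B is the midpoint of CE]
   → B = (27/4, 11/2)
3. A_x = 1  [EF ∥ AD ∩ FD ∥ EA]
4. A_y = 13  [EF ∥ AD ∩ FD ∥ EA]
   → A = (1, 13)

A = (1, 13)
B = (27/4, 11/2)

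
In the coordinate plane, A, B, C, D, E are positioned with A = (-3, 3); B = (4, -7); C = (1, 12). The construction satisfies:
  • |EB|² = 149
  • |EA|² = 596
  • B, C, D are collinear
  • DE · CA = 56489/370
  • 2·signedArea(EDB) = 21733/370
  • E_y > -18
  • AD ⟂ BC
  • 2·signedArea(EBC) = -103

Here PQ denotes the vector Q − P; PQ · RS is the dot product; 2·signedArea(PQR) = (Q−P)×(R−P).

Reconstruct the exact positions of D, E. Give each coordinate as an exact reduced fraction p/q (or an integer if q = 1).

1. D_x = 847/370  [B, C, D are collinear ∩ AD ⟂ BC]
2. D_y = 1419/370  [B, C, D are collinear ∩ AD ⟂ BC]
   → D = (847/370, 1419/370)
3. E_x = 11  [2·signedArea(EDB) = 21733/370 ∩ DE · CA = 56489/370]
4. E_y = -17  [2·signedArea(EDB) = 21733/370 ∩ DE · CA = 56489/370]
   → E = (11, -17)

D = (847/370, 1419/370)
E = (11, -17)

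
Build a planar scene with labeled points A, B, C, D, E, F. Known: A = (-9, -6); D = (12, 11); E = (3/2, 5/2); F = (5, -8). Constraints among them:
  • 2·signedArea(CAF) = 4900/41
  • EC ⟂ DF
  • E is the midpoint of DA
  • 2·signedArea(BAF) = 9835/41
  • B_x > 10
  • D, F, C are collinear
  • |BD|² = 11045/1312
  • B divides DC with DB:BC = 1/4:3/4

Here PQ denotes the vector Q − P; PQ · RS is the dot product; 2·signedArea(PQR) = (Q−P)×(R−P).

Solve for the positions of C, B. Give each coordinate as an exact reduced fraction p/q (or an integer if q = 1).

B = (3607/328, 2715/328)
C = (655/82, 9/82)

1. C_x = 655/82  [D, F, C are collinear ∩ EC ⟂ DF]
2. C_y = 9/82  [D, F, C are collinear ∩ EC ⟂ DF]
   → C = (655/82, 9/82)
3. B_x = 3607/328  [B divides DC with DB:BC = 1/4:3/4]
4. B_y = 2715/328  [B divides DC with DB:BC = 1/4:3/4]
   → B = (3607/328, 2715/328)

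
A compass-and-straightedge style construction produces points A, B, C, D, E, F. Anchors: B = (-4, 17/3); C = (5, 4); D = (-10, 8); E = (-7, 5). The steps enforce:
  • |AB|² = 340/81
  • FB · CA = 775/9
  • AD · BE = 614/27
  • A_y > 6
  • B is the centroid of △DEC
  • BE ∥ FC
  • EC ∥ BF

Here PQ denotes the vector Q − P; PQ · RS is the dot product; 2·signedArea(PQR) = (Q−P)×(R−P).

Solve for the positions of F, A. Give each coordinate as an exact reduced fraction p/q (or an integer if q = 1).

A = (-2, 55/9)
F = (8, 14/3)

1. F_x = 8  [BE ∥ FC ∩ EC ∥ BF]
2. F_y = 14/3  [BE ∥ FC ∩ EC ∥ BF]
   → F = (8, 14/3)
3. A_x = -2  [AD · BE = 614/27 ∩ FB · CA = 775/9]
4. A_y = 55/9  [AD · BE = 614/27 ∩ FB · CA = 775/9]
   → A = (-2, 55/9)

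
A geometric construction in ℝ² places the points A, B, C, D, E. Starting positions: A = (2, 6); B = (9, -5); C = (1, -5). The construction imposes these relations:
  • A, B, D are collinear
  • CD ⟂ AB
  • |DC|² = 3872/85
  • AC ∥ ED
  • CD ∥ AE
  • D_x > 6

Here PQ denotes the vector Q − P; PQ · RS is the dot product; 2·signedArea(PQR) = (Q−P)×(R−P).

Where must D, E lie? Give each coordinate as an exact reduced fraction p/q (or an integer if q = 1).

D = (569/85, -117/85)
E = (654/85, 818/85)

1. D_x = 569/85  [A, B, D are collinear ∩ CD ⟂ AB]
2. D_y = -117/85  [A, B, D are collinear ∩ CD ⟂ AB]
   → D = (569/85, -117/85)
3. E_x = 654/85  [AC ∥ ED ∩ CD ∥ AE]
4. E_y = 818/85  [AC ∥ ED ∩ CD ∥ AE]
   → E = (654/85, 818/85)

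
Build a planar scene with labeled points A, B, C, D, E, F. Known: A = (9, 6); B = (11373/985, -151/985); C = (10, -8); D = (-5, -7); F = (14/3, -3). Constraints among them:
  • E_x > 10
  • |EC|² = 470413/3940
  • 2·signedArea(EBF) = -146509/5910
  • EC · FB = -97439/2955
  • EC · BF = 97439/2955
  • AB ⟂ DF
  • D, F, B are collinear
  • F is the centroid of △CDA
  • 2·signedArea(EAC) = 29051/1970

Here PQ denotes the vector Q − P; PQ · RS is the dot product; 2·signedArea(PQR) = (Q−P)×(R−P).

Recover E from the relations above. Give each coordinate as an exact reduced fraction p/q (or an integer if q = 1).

1. E_x = 10119/985  [2·signedArea(EAC) = 29051/1970 ∩ 2·signedArea(EBF) = -146509/5910]
2. E_y = 5759/1970  [2·signedArea(EAC) = 29051/1970 ∩ 2·signedArea(EBF) = -146509/5910]
   → E = (10119/985, 5759/1970)

E = (10119/985, 5759/1970)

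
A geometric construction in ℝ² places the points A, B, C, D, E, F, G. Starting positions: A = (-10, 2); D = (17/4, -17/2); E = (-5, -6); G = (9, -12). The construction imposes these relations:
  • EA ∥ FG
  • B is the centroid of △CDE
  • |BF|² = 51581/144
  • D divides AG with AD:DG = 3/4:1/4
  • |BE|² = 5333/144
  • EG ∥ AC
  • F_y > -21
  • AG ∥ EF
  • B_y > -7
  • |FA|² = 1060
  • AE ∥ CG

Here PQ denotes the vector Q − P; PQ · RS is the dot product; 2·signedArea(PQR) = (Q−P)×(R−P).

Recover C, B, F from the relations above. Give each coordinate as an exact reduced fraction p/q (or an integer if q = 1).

1. C_x = 4  [AE ∥ CG ∩ EG ∥ AC]
2. C_y = -4  [AE ∥ CG ∩ EG ∥ AC]
   → C = (4, -4)
3. B_x = 13/12  [B is the centroid of △CDE]
4. B_y = -37/6  [B is the centroid of △CDE]
   → B = (13/12, -37/6)
5. F_x = 14  [EA ∥ FG ∩ AG ∥ EF]
6. F_y = -20  [EA ∥ FG ∩ AG ∥ EF]
   → F = (14, -20)

B = (13/12, -37/6)
C = (4, -4)
F = (14, -20)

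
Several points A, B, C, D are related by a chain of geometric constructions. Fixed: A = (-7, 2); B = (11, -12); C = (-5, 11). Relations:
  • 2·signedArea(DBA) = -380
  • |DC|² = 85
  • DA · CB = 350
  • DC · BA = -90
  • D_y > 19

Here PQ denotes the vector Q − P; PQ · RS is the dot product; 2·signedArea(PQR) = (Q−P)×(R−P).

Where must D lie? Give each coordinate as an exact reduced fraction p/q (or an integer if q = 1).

1. D_x = -3  [2·signedArea(DBA) = -380 ∩ DA · CB = 350]
2. D_y = 20  [2·signedArea(DBA) = -380 ∩ DA · CB = 350]
   → D = (-3, 20)

D = (-3, 20)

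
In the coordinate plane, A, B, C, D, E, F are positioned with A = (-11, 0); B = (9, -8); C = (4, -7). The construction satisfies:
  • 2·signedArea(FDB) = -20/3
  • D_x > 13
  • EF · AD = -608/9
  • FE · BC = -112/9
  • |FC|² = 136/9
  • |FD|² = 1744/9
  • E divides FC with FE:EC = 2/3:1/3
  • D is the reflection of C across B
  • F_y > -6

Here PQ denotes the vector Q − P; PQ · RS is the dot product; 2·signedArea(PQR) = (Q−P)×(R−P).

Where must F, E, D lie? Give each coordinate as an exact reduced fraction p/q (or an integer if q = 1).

1. D_x = 14  [D is the reflection of C across B]
2. D_y = -9  [D is the reflection of C across B]
   → D = (14, -9)
3. F_x = 2/3  [line -1·x + -5·y + -73/3 = 0 ∩ |FC|² = 136/9]
4. F_y = -5  [line -1·x + -5·y + -73/3 = 0 ∩ |FC|² = 136/9]
   → F = (2/3, -5)
5. E_x = 26/9  [E divides FC with FE:EC = 2/3:1/3]
6. E_y = -19/3  [E divides FC with FE:EC = 2/3:1/3]
   → E = (26/9, -19/3)

D = (14, -9)
E = (26/9, -19/3)
F = (2/3, -5)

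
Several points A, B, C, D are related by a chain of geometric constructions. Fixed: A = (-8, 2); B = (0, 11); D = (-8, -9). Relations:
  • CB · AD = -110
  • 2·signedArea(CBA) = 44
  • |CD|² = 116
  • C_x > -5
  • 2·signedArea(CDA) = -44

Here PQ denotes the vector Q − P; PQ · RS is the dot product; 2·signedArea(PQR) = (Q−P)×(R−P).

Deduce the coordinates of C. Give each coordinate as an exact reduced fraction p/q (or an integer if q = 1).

C = (-4, 1)

1. C_x = -4  [2·signedArea(CBA) = 44 ∩ 2·signedArea(CDA) = -44]
2. C_y = 1  [2·signedArea(CBA) = 44 ∩ 2·signedArea(CDA) = -44]
   → C = (-4, 1)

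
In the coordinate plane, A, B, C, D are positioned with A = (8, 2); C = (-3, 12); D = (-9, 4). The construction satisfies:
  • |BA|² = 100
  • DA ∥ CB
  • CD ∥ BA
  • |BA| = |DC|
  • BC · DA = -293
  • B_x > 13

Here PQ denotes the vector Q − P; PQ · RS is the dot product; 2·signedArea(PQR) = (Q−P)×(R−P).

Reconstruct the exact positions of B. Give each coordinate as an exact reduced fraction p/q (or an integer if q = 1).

1. B_x = 14  [CD ∥ BA ∩ DA ∥ CB]
2. B_y = 10  [CD ∥ BA ∩ DA ∥ CB]
   → B = (14, 10)

B = (14, 10)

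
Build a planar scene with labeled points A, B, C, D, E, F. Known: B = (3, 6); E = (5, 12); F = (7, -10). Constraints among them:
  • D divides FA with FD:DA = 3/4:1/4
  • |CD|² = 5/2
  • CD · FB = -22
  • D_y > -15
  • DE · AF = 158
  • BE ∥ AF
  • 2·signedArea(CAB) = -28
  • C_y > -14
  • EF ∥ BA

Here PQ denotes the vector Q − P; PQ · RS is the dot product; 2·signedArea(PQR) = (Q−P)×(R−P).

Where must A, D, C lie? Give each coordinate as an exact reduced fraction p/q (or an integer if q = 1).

1. A_x = 5  [BE ∥ AF ∩ EF ∥ BA]
2. A_y = -16  [BE ∥ AF ∩ EF ∥ BA]
   → A = (5, -16)
3. D_x = 11/2  [D divides FA with FD:DA = 3/4:1/4]
4. D_y = -29/2  [D divides FA with FD:DA = 3/4:1/4]
   → D = (11/2, -29/2)
5. C_x = 6  [2·signedArea(CAB) = -28 ∩ CD · FB = -22]
6. C_y = -13  [2·signedArea(CAB) = -28 ∩ CD · FB = -22]
   → C = (6, -13)

A = (5, -16)
C = (6, -13)
D = (11/2, -29/2)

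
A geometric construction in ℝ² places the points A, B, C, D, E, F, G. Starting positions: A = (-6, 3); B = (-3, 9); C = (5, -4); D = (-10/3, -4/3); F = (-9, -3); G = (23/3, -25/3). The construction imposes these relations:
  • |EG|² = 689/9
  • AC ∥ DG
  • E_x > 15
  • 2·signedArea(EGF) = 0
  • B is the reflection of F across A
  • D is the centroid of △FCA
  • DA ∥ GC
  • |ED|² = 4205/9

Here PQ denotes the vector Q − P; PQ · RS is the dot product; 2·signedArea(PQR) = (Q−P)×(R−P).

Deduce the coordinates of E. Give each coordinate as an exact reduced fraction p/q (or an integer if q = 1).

1. E_x = 16  [line -16/3·x + -50/3·y + -98 = 0 ∩ |EG|² = 689/9]
2. E_y = -11  [line -16/3·x + -50/3·y + -98 = 0 ∩ |EG|² = 689/9]
   → E = (16, -11)

E = (16, -11)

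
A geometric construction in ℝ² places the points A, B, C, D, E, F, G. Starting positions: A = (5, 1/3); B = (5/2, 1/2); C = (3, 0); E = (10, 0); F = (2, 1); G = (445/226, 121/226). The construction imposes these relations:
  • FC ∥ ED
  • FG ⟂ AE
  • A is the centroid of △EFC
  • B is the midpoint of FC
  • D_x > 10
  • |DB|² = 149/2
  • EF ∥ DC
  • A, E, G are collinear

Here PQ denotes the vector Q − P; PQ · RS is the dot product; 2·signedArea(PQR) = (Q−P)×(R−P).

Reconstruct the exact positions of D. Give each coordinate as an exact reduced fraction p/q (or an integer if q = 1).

1. D_x = 11  [EF ∥ DC ∩ FC ∥ ED]
2. D_y = -1  [EF ∥ DC ∩ FC ∥ ED]
   → D = (11, -1)

D = (11, -1)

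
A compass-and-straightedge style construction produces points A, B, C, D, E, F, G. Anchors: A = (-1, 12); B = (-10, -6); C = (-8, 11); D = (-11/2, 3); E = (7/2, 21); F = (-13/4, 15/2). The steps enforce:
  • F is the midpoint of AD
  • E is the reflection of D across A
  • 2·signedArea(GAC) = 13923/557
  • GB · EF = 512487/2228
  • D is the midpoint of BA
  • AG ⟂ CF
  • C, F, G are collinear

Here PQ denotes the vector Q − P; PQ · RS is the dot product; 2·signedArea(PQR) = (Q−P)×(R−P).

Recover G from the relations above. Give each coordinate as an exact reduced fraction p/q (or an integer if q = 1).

G = (-2195/557, 4461/557)

1. G_x = -2195/557  [C, F, G are collinear ∩ AG ⟂ CF]
2. G_y = 4461/557  [C, F, G are collinear ∩ AG ⟂ CF]
   → G = (-2195/557, 4461/557)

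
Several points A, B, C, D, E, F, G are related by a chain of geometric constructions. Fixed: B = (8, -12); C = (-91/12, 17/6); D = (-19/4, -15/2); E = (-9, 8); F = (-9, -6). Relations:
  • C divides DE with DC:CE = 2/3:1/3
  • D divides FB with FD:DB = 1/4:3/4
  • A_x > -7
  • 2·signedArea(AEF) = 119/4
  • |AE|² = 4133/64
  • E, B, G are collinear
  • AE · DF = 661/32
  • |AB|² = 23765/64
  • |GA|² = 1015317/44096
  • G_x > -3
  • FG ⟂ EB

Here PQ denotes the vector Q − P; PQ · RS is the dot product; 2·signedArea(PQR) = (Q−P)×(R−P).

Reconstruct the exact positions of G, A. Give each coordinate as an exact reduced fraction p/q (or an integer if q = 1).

A = (-55/8, 1/4)
G = (-1441/689, -88/689)

1. G_x = -1441/689  [E, B, G are collinear ∩ FG ⟂ EB]
2. G_y = -88/689  [E, B, G are collinear ∩ FG ⟂ EB]
   → G = (-1441/689, -88/689)
3. A_x = -55/8  [AE · DF = 661/32 ∩ 2·signedArea(AEF) = 119/4]
4. A_y = 1/4  [AE · DF = 661/32 ∩ 2·signedArea(AEF) = 119/4]
   → A = (-55/8, 1/4)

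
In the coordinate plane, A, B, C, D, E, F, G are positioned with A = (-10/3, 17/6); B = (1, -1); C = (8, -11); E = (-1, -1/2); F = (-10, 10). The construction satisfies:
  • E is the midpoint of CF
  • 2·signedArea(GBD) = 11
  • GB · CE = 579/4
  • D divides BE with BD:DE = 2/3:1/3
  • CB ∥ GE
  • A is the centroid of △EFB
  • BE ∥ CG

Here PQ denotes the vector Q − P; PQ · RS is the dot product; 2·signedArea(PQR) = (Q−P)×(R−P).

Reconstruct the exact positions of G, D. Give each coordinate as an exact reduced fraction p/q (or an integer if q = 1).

D = (-1/3, -2/3)
G = (6, -21/2)

1. G_x = 6  [CB ∥ GE ∩ BE ∥ CG]
2. G_y = -21/2  [CB ∥ GE ∩ BE ∥ CG]
   → G = (6, -21/2)
3. D_x = -1/3  [D divides BE with BD:DE = 2/3:1/3]
4. D_y = -2/3  [D divides BE with BD:DE = 2/3:1/3]
   → D = (-1/3, -2/3)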